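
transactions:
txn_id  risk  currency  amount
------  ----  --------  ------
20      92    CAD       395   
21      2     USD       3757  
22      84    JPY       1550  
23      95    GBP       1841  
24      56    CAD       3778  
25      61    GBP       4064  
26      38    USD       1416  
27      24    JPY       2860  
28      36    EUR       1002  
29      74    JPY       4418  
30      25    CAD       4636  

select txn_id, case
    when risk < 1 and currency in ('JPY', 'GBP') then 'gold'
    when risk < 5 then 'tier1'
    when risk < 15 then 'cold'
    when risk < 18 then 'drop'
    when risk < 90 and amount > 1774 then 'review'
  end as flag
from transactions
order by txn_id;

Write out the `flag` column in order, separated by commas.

txn_id=20: (no match → NULL) → NULL
txn_id=21: risk < 5 → tier1
txn_id=22: (no match → NULL) → NULL
txn_id=23: (no match → NULL) → NULL
txn_id=24: risk < 90 and amount > 1774 → review
txn_id=25: risk < 90 and amount > 1774 → review
txn_id=26: (no match → NULL) → NULL
txn_id=27: risk < 90 and amount > 1774 → review
txn_id=28: (no match → NULL) → NULL
txn_id=29: risk < 90 and amount > 1774 → review
txn_id=30: risk < 90 and amount > 1774 → review

NULL, tier1, NULL, NULL, review, review, NULL, review, NULL, review, review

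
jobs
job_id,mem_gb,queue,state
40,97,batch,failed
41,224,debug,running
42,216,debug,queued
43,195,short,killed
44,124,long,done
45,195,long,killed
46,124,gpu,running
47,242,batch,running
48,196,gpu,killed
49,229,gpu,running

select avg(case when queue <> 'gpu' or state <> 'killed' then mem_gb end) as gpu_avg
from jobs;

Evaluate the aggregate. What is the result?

job_id=40: ✓ → 97
job_id=41: ✓ → 224
job_id=42: ✓ → 216
job_id=43: ✓ → 195
job_id=44: ✓ → 124
job_id=45: ✓ → 195
job_id=46: ✓ → 124
job_id=47: ✓ → 242
job_id=48: ✗
job_id=49: ✓ → 229
gpu_avg = (97 + 224 + 216 + 195 + 124 + 195 + 124 + 242 + 229) / 9 = 182.8888888889

182.8888888889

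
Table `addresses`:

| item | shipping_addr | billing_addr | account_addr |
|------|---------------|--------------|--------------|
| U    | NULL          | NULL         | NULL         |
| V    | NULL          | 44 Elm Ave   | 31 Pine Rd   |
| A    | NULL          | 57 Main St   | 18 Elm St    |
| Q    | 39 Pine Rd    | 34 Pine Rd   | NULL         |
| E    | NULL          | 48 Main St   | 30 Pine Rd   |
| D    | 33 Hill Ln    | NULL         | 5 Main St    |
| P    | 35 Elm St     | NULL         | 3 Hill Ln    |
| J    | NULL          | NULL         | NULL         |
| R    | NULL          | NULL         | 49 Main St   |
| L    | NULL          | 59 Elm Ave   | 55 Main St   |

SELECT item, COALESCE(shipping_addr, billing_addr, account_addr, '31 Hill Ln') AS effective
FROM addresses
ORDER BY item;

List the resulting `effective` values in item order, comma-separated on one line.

item=A: shipping_addr=NULL, billing_addr=57 Main St → 57 Main St
item=D: shipping_addr=33 Hill Ln → 33 Hill Ln
item=E: shipping_addr=NULL, billing_addr=48 Main St → 48 Main St
item=J: shipping_addr=NULL, billing_addr=NULL, account_addr=NULL, → literal 31 Hill Ln → 31 Hill Ln
item=L: shipping_addr=NULL, billing_addr=59 Elm Ave → 59 Elm Ave
item=P: shipping_addr=35 Elm St → 35 Elm St
item=Q: shipping_addr=39 Pine Rd → 39 Pine Rd
item=R: shipping_addr=NULL, billing_addr=NULL, account_addr=49 Main St → 49 Main St
item=U: shipping_addr=NULL, billing_addr=NULL, account_addr=NULL, → literal 31 Hill Ln → 31 Hill Ln
item=V: shipping_addr=NULL, billing_addr=44 Elm Ave → 44 Elm Ave

57 Main St, 33 Hill Ln, 48 Main St, 31 Hill Ln, 59 Elm Ave, 35 Elm St, 39 Pine Rd, 49 Main St, 31 Hill Ln, 44 Elm Ave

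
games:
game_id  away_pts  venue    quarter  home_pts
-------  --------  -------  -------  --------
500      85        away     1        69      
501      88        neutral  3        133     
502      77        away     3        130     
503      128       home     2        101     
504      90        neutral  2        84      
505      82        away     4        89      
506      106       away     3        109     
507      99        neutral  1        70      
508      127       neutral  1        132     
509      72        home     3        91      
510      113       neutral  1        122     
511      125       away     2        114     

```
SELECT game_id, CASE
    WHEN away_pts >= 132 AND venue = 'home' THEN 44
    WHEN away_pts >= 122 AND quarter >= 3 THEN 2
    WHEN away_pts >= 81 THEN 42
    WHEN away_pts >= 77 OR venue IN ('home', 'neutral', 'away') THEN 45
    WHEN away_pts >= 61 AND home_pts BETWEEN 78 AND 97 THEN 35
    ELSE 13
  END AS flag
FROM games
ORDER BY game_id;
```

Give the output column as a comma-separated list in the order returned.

game_id=500: away_pts >= 81 → 42
game_id=501: away_pts >= 81 → 42
game_id=502: away_pts >= 77 OR venue IN ('home', 'neutral', 'away') → 45
game_id=503: away_pts >= 81 → 42
game_id=504: away_pts >= 81 → 42
game_id=505: away_pts >= 81 → 42
game_id=506: away_pts >= 81 → 42
game_id=507: away_pts >= 81 → 42
game_id=508: away_pts >= 81 → 42
game_id=509: away_pts >= 77 OR venue IN ('home', 'neutral', 'away') → 45
game_id=510: away_pts >= 81 → 42
game_id=511: away_pts >= 81 → 42

42, 42, 45, 42, 42, 42, 42, 42, 42, 45, 42, 42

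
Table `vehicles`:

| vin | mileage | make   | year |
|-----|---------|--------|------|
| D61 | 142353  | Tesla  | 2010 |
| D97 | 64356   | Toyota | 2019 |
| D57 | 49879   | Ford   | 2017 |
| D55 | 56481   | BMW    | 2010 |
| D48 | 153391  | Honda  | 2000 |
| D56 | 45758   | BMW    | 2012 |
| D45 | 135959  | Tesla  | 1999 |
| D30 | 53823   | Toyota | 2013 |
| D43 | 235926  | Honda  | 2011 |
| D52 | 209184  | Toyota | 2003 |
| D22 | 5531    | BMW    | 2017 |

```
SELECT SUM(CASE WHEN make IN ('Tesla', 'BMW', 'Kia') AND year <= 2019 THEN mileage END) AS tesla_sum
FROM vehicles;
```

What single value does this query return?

386082

vin=D61: ✓ → 142353
vin=D97: ✗
vin=D57: ✗
vin=D55: ✓ → 56481
vin=D48: ✗
vin=D56: ✓ → 45758
vin=D45: ✓ → 135959
vin=D30: ✗
vin=D43: ✗
vin=D52: ✗
vin=D22: ✓ → 5531
tesla_sum = 142353 + 56481 + 45758 + 135959 + 5531 = 386082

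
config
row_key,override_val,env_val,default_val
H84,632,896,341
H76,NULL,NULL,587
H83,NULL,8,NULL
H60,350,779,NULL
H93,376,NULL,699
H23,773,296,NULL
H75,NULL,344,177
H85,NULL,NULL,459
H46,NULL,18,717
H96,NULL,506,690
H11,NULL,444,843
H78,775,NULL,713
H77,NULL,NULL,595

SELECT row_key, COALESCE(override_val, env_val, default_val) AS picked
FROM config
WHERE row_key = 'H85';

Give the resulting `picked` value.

row_key = H85: override_val=NULL, env_val=NULL, default_val=459.
override_val=NULL, env_val=NULL, default_val=459 → 459

459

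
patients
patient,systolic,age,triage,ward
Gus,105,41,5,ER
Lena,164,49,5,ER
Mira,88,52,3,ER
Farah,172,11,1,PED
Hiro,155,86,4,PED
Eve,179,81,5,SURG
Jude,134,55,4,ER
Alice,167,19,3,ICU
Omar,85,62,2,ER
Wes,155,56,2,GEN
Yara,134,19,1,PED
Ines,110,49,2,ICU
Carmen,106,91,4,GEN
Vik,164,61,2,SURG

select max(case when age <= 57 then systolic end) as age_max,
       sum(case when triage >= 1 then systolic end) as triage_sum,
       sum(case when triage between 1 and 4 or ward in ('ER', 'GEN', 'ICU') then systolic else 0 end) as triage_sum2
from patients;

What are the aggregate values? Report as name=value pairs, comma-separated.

[age_max: age <= 57]
patient=Gus: ✓ → 105
patient=Lena: ✓ → 164
patient=Mira: ✓ → 88
patient=Farah: ✓ → 172
patient=Hiro: ✗
patient=Eve: ✗
patient=Jude: ✓ → 134
patient=Alice: ✓ → 167
patient=Omar: ✗
patient=Wes: ✓ → 155
patient=Yara: ✓ → 134
patient=Ines: ✓ → 110
patient=Carmen: ✗
patient=Vik: ✗
age_max = MAX(105, 164, 88, 172, 134, 167, 155, 134, 110) = 172
—
[triage_sum: triage >= 1]
patient=Gus: ✓ → 105
patient=Lena: ✓ → 164
patient=Mira: ✓ → 88
patient=Farah: ✓ → 172
patient=Hiro: ✓ → 155
patient=Eve: ✓ → 179
patient=Jude: ✓ → 134
patient=Alice: ✓ → 167
patient=Omar: ✓ → 85
patient=Wes: ✓ → 155
patient=Yara: ✓ → 134
patient=Ines: ✓ → 110
patient=Carmen: ✓ → 106
patient=Vik: ✓ → 164
triage_sum = 105 + 164 + 88 + 172 + 155 + 179 + 134 + 167 + 85 + 155 + 134 + 110 + 106 + 164 = 1918
—
[triage_sum2: triage between 1 and 4 or ward in ('ER', 'GEN', 'ICU')]
patient=Gus: ✓ → 105
patient=Lena: ✓ → 164
patient=Mira: ✓ → 88
patient=Farah: ✓ → 172
patient=Hiro: ✓ → 155
patient=Eve: ✗
patient=Jude: ✓ → 134
patient=Alice: ✓ → 167
patient=Omar: ✓ → 85
patient=Wes: ✓ → 155
patient=Yara: ✓ → 134
patient=Ines: ✓ → 110
patient=Carmen: ✓ → 106
patient=Vik: ✓ → 164
triage_sum2 = 105 + 164 + 88 + 172 + 155 + 134 + 167 + 85 + 155 + 134 + 110 + 106 + 164 = 1739

age_max=172, triage_sum=1918, triage_sum2=1739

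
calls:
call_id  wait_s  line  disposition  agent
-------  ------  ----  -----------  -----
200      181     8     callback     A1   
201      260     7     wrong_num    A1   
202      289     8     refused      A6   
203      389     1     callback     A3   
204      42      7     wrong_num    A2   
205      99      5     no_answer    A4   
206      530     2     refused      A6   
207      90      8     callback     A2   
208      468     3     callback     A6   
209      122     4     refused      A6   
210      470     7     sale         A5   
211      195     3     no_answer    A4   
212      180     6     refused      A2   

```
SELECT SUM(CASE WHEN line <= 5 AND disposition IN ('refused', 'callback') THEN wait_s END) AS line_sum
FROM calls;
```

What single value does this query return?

call_id=200: ✗
call_id=201: ✗
call_id=202: ✗
call_id=203: ✓ → 389
call_id=204: ✗
call_id=205: ✗
call_id=206: ✓ → 530
call_id=207: ✗
call_id=208: ✓ → 468
call_id=209: ✓ → 122
call_id=210: ✗
call_id=211: ✗
call_id=212: ✗
line_sum = 389 + 530 + 468 + 122 = 1509

1509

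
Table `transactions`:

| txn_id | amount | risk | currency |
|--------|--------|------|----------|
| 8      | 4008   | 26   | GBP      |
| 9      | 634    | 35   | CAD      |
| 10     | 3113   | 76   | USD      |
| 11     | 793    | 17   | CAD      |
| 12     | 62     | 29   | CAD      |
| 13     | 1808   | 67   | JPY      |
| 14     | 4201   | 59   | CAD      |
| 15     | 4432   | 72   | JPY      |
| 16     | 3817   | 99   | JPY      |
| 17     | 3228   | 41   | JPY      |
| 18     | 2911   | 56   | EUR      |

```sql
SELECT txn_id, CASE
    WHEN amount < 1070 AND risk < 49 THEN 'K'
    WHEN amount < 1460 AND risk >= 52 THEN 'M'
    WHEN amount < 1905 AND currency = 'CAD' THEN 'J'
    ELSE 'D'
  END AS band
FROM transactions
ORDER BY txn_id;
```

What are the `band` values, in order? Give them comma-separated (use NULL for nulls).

D, K, D, K, K, D, D, D, D, D, D

txn_id=8: ELSE → D
txn_id=9: amount < 1070 AND risk < 49 → K
txn_id=10: ELSE → D
txn_id=11: amount < 1070 AND risk < 49 → K
txn_id=12: amount < 1070 AND risk < 49 → K
txn_id=13: ELSE → D
txn_id=14: ELSE → D
txn_id=15: ELSE → D
txn_id=16: ELSE → D
txn_id=17: ELSE → D
txn_id=18: ELSE → D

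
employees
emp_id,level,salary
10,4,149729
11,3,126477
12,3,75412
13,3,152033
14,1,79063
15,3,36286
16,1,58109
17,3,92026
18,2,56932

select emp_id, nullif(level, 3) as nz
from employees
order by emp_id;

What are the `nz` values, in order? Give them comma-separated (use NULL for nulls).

4, NULL, NULL, NULL, 1, NULL, 1, NULL, 2

emp_id=10: level=4 vs 3: differ → 4
emp_id=11: level=3 vs 3: equal → NULL
emp_id=12: level=3 vs 3: equal → NULL
emp_id=13: level=3 vs 3: equal → NULL
emp_id=14: level=1 vs 3: differ → 1
emp_id=15: level=3 vs 3: equal → NULL
emp_id=16: level=1 vs 3: differ → 1
emp_id=17: level=3 vs 3: equal → NULL
emp_id=18: level=2 vs 3: differ → 2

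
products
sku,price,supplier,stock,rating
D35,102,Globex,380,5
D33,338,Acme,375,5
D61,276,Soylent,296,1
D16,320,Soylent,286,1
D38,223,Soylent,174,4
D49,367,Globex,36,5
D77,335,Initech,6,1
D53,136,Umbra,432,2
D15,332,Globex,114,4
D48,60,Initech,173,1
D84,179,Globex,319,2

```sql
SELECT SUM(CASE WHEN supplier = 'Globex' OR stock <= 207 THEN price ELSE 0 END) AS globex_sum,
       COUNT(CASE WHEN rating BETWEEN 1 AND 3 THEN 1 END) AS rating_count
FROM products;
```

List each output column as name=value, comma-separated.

globex_sum=1598, rating_count=6

[globex_sum: supplier = 'Globex' OR stock <= 207]
sku=D35: ✓ → 102
sku=D33: ✗
sku=D61: ✗
sku=D16: ✗
sku=D38: ✓ → 223
sku=D49: ✓ → 367
sku=D77: ✓ → 335
sku=D53: ✗
sku=D15: ✓ → 332
sku=D48: ✓ → 60
sku=D84: ✓ → 179
globex_sum = 102 + 223 + 367 + 335 + 332 + 60 + 179 = 1598
—
[rating_count: rating BETWEEN 1 AND 3]
sku=D35: ✗
sku=D33: ✗
sku=D61: ✓ → 1
sku=D16: ✓ → 1
sku=D38: ✗
sku=D49: ✗
sku=D77: ✓ → 1
sku=D53: ✓ → 1
sku=D15: ✗
sku=D48: ✓ → 1
sku=D84: ✓ → 1
rating_count = COUNT(1, 1, 1, 1, 1, 1) = 6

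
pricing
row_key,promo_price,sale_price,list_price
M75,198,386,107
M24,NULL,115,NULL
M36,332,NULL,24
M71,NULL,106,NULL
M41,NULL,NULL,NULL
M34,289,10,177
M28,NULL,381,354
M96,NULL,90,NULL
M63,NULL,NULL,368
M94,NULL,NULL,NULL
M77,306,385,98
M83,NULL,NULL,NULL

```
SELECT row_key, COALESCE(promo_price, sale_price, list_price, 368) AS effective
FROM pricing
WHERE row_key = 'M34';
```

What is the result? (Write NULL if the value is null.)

289

row_key = M34: promo_price=289, sale_price=10, list_price=177.
promo_price=289 → 289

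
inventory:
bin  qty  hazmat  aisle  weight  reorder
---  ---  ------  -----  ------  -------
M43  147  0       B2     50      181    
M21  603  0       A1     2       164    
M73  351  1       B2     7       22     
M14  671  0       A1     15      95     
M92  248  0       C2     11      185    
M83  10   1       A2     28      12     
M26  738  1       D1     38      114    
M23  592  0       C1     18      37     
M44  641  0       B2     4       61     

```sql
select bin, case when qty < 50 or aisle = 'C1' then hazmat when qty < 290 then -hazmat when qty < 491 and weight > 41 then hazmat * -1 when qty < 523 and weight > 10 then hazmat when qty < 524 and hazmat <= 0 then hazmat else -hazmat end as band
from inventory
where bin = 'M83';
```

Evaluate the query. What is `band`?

1

bin = M83: qty=10, hazmat=1, aisle=A2, weight=28, reorder=12.
qty < 50 or aisle = 'C1' → true → 1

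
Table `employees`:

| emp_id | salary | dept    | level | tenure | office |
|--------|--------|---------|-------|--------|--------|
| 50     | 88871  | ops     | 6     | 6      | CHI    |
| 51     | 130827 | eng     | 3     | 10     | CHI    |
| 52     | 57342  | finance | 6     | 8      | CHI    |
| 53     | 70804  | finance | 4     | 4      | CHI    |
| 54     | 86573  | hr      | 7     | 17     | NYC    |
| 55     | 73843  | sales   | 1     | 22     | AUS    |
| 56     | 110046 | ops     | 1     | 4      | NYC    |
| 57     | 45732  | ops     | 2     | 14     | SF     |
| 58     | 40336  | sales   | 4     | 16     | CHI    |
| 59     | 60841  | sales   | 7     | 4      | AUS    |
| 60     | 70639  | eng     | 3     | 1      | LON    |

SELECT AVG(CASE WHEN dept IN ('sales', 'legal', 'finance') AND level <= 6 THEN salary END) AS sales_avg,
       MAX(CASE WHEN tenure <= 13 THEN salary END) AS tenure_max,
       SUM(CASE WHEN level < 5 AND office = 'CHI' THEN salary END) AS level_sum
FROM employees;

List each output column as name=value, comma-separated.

[sales_avg: dept IN ('sales', 'legal', 'finance') AND level <= 6]
emp_id=50: ✗
emp_id=51: ✗
emp_id=52: ✓ → 57342
emp_id=53: ✓ → 70804
emp_id=54: ✗
emp_id=55: ✓ → 73843
emp_id=56: ✗
emp_id=57: ✗
emp_id=58: ✓ → 40336
emp_id=59: ✗
emp_id=60: ✗
sales_avg = (57342 + 70804 + 73843 + 40336) / 4 = 60581.25
—
[tenure_max: tenure <= 13]
emp_id=50: ✓ → 88871
emp_id=51: ✓ → 130827
emp_id=52: ✓ → 57342
emp_id=53: ✓ → 70804
emp_id=54: ✗
emp_id=55: ✗
emp_id=56: ✓ → 110046
emp_id=57: ✗
emp_id=58: ✗
emp_id=59: ✓ → 60841
emp_id=60: ✓ → 70639
tenure_max = MAX(88871, 130827, 57342, 70804, 110046, 60841, 70639) = 130827
—
[level_sum: level < 5 AND office = 'CHI']
emp_id=50: ✗
emp_id=51: ✓ → 130827
emp_id=52: ✗
emp_id=53: ✓ → 70804
emp_id=54: ✗
emp_id=55: ✗
emp_id=56: ✗
emp_id=57: ✗
emp_id=58: ✓ → 40336
emp_id=59: ✗
emp_id=60: ✗
level_sum = 130827 + 70804 + 40336 = 241967

sales_avg=60581.25, tenure_max=130827, level_sum=241967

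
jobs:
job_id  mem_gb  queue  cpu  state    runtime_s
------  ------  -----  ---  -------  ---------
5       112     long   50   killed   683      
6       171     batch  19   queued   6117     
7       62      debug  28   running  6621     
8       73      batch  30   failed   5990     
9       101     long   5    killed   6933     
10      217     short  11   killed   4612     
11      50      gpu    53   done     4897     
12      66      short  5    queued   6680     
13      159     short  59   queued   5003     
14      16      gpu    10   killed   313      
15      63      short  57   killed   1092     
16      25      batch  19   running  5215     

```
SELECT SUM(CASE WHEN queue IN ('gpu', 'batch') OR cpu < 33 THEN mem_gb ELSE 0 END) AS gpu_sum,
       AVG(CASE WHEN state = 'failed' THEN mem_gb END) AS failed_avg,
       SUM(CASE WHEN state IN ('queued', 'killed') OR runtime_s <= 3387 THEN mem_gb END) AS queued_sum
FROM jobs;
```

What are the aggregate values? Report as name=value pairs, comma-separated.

[gpu_sum: queue IN ('gpu', 'batch') OR cpu < 33]
job_id=5: ✗
job_id=6: ✓ → 171
job_id=7: ✓ → 62
job_id=8: ✓ → 73
job_id=9: ✓ → 101
job_id=10: ✓ → 217
job_id=11: ✓ → 50
job_id=12: ✓ → 66
job_id=13: ✗
job_id=14: ✓ → 16
job_id=15: ✗
job_id=16: ✓ → 25
gpu_sum = 171 + 62 + 73 + 101 + 217 + 50 + 66 + 16 + 25 = 781
—
[failed_avg: state = 'failed']
job_id=5: ✗
job_id=6: ✗
job_id=7: ✗
job_id=8: ✓ → 73
job_id=9: ✗
job_id=10: ✗
job_id=11: ✗
job_id=12: ✗
job_id=13: ✗
job_id=14: ✗
job_id=15: ✗
job_id=16: ✗
failed_avg = 73
—
[queued_sum: state IN ('queued', 'killed') OR runtime_s <= 3387]
job_id=5: ✓ → 112
job_id=6: ✓ → 171
job_id=7: ✗
job_id=8: ✗
job_id=9: ✓ → 101
job_id=10: ✓ → 217
job_id=11: ✗
job_id=12: ✓ → 66
job_id=13: ✓ → 159
job_id=14: ✓ → 16
job_id=15: ✓ → 63
job_id=16: ✗
queued_sum = 112 + 171 + 101 + 217 + 66 + 159 + 16 + 63 = 905

gpu_sum=781, failed_avg=73, queued_sum=905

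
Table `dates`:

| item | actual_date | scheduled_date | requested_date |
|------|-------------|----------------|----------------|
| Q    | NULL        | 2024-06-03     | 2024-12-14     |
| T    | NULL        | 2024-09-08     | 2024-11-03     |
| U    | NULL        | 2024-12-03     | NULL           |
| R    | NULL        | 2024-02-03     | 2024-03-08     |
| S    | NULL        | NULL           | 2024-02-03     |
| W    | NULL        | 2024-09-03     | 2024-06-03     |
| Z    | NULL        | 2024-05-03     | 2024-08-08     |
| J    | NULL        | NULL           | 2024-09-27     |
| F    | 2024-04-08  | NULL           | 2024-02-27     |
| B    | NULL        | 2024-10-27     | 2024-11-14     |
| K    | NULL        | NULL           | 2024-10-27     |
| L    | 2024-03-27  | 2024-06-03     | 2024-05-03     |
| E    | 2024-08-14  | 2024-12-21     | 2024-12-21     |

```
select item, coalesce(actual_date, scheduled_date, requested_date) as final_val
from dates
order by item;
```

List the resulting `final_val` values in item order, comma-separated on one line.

item=B: actual_date=NULL, scheduled_date=2024-10-27 → 2024-10-27
item=E: actual_date=2024-08-14 → 2024-08-14
item=F: actual_date=2024-04-08 → 2024-04-08
item=J: actual_date=NULL, scheduled_date=NULL, requested_date=2024-09-27 → 2024-09-27
item=K: actual_date=NULL, scheduled_date=NULL, requested_date=2024-10-27 → 2024-10-27
item=L: actual_date=2024-03-27 → 2024-03-27
item=Q: actual_date=NULL, scheduled_date=2024-06-03 → 2024-06-03
item=R: actual_date=NULL, scheduled_date=2024-02-03 → 2024-02-03
item=S: actual_date=NULL, scheduled_date=NULL, requested_date=2024-02-03 → 2024-02-03
item=T: actual_date=NULL, scheduled_date=2024-09-08 → 2024-09-08
item=U: actual_date=NULL, scheduled_date=2024-12-03 → 2024-12-03
item=W: actual_date=NULL, scheduled_date=2024-09-03 → 2024-09-03
item=Z: actual_date=NULL, scheduled_date=2024-05-03 → 2024-05-03

2024-10-27, 2024-08-14, 2024-04-08, 2024-09-27, 2024-10-27, 2024-03-27, 2024-06-03, 2024-02-03, 2024-02-03, 2024-09-08, 2024-12-03, 2024-09-03, 2024-05-03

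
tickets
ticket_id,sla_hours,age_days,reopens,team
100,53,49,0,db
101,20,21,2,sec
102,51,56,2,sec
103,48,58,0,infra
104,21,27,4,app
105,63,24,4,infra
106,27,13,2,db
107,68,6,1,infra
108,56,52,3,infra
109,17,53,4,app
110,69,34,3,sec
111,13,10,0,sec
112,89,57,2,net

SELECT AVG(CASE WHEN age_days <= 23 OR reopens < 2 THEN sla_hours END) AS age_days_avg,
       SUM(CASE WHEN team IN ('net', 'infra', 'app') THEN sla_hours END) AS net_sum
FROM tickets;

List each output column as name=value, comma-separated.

[age_days_avg: age_days <= 23 OR reopens < 2]
ticket_id=100: ✓ → 53
ticket_id=101: ✓ → 20
ticket_id=102: ✗
ticket_id=103: ✓ → 48
ticket_id=104: ✗
ticket_id=105: ✗
ticket_id=106: ✓ → 27
ticket_id=107: ✓ → 68
ticket_id=108: ✗
ticket_id=109: ✗
ticket_id=110: ✗
ticket_id=111: ✓ → 13
ticket_id=112: ✗
age_days_avg = (53 + 20 + 48 + 27 + 68 + 13) / 6 = 38.1666666667
—
[net_sum: team IN ('net', 'infra', 'app')]
ticket_id=100: ✗
ticket_id=101: ✗
ticket_id=102: ✗
ticket_id=103: ✓ → 48
ticket_id=104: ✓ → 21
ticket_id=105: ✓ → 63
ticket_id=106: ✗
ticket_id=107: ✓ → 68
ticket_id=108: ✓ → 56
ticket_id=109: ✓ → 17
ticket_id=110: ✗
ticket_id=111: ✗
ticket_id=112: ✓ → 89
net_sum = 48 + 21 + 63 + 68 + 56 + 17 + 89 = 362

age_days_avg=38.1666666667, net_sum=362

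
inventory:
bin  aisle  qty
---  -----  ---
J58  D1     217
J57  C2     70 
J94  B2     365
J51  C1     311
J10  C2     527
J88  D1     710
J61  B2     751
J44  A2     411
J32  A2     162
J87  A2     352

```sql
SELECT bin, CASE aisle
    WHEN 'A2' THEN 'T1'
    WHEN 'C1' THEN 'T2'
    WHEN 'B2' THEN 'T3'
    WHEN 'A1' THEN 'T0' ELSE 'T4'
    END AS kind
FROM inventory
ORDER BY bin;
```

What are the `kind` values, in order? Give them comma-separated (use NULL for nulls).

T4, T1, T1, T2, T4, T4, T3, T1, T4, T3

bin=J10: ELSE → T4
bin=J32: aisle='A2' → T1
bin=J44: aisle='A2' → T1
bin=J51: aisle='C1' → T2
bin=J57: ELSE → T4
bin=J58: ELSE → T4
bin=J61: aisle='B2' → T3
bin=J87: aisle='A2' → T1
bin=J88: ELSE → T4
bin=J94: aisle='B2' → T3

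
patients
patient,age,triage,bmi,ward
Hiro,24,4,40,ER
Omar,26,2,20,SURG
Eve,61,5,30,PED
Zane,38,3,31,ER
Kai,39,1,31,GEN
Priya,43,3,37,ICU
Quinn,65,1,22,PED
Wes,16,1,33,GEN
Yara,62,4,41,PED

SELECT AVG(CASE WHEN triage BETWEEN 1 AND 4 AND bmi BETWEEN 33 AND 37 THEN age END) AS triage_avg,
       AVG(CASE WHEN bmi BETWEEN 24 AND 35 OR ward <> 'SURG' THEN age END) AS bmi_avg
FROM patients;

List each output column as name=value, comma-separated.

[triage_avg: triage BETWEEN 1 AND 4 AND bmi BETWEEN 33 AND 37]
patient=Hiro: ✗
patient=Omar: ✗
patient=Eve: ✗
patient=Zane: ✗
patient=Kai: ✗
patient=Priya: ✓ → 43
patient=Quinn: ✗
patient=Wes: ✓ → 16
patient=Yara: ✗
triage_avg = (43 + 16) / 2 = 29.5
—
[bmi_avg: bmi BETWEEN 24 AND 35 OR ward <> 'SURG']
patient=Hiro: ✓ → 24
patient=Omar: ✗
patient=Eve: ✓ → 61
patient=Zane: ✓ → 38
patient=Kai: ✓ → 39
patient=Priya: ✓ → 43
patient=Quinn: ✓ → 65
patient=Wes: ✓ → 16
patient=Yara: ✓ → 62
bmi_avg = (24 + 61 + 38 + 39 + 43 + 65 + 16 + 62) / 8 = 43.5

triage_avg=29.5, bmi_avg=43.5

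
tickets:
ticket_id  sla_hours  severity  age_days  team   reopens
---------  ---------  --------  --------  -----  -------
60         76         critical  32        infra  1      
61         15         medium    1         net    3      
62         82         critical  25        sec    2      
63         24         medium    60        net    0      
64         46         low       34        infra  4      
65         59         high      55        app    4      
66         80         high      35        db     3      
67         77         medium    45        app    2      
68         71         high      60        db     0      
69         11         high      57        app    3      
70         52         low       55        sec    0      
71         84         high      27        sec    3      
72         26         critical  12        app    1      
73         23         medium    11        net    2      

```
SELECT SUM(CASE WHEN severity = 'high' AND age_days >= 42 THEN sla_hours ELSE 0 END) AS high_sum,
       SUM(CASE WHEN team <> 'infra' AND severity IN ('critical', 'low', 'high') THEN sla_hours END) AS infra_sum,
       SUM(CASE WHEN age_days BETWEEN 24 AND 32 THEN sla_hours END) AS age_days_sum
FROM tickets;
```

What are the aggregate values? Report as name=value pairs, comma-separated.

high_sum=141, infra_sum=465, age_days_sum=242

[high_sum: severity = 'high' AND age_days >= 42]
ticket_id=60: ✗
ticket_id=61: ✗
ticket_id=62: ✗
ticket_id=63: ✗
ticket_id=64: ✗
ticket_id=65: ✓ → 59
ticket_id=66: ✗
ticket_id=67: ✗
ticket_id=68: ✓ → 71
ticket_id=69: ✓ → 11
ticket_id=70: ✗
ticket_id=71: ✗
ticket_id=72: ✗
ticket_id=73: ✗
high_sum = 59 + 71 + 11 = 141
—
[infra_sum: team <> 'infra' AND severity IN ('critical', 'low', 'high')]
ticket_id=60: ✗
ticket_id=61: ✗
ticket_id=62: ✓ → 82
ticket_id=63: ✗
ticket_id=64: ✗
ticket_id=65: ✓ → 59
ticket_id=66: ✓ → 80
ticket_id=67: ✗
ticket_id=68: ✓ → 71
ticket_id=69: ✓ → 11
ticket_id=70: ✓ → 52
ticket_id=71: ✓ → 84
ticket_id=72: ✓ → 26
ticket_id=73: ✗
infra_sum = 82 + 59 + 80 + 71 + 11 + 52 + 84 + 26 = 465
—
[age_days_sum: age_days BETWEEN 24 AND 32]
ticket_id=60: ✓ → 76
ticket_id=61: ✗
ticket_id=62: ✓ → 82
ticket_id=63: ✗
ticket_id=64: ✗
ticket_id=65: ✗
ticket_id=66: ✗
ticket_id=67: ✗
ticket_id=68: ✗
ticket_id=69: ✗
ticket_id=70: ✗
ticket_id=71: ✓ → 84
ticket_id=72: ✗
ticket_id=73: ✗
age_days_sum = 76 + 82 + 84 = 242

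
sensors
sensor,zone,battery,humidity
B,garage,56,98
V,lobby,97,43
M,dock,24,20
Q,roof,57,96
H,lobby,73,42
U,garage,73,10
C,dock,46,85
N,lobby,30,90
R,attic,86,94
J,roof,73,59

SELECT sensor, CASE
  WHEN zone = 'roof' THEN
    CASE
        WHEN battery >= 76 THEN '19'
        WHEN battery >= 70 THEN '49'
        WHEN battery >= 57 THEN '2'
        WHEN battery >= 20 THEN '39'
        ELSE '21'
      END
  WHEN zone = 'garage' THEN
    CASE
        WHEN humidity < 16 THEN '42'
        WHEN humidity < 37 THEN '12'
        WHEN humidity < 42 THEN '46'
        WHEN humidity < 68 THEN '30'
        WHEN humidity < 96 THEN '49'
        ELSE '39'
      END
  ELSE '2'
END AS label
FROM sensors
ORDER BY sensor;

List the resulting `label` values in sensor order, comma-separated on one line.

39, 2, 2, 49, 2, 2, 2, 2, 42, 2

sensor=B: zone='garage' → inner[ELSE] → 39
sensor=C: zone='dock' → outer ELSE → 2
sensor=H: zone='lobby' → outer ELSE → 2
sensor=J: zone='roof' → inner[battery >= 70] → 49
sensor=M: zone='dock' → outer ELSE → 2
sensor=N: zone='lobby' → outer ELSE → 2
sensor=Q: zone='roof' → inner[battery >= 57] → 2
sensor=R: zone='attic' → outer ELSE → 2
sensor=U: zone='garage' → inner[humidity < 16] → 42
sensor=V: zone='lobby' → outer ELSE → 2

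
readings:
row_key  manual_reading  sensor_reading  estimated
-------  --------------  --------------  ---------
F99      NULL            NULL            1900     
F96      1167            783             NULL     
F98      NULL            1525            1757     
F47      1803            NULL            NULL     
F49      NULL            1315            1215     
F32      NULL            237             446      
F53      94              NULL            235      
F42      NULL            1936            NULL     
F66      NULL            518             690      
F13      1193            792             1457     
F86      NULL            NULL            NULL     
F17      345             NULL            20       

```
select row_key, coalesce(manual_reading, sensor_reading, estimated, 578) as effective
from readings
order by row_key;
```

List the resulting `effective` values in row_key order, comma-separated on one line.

row_key=F13: manual_reading=1193 → 1193
row_key=F17: manual_reading=345 → 345
row_key=F32: manual_reading=NULL, sensor_reading=237 → 237
row_key=F42: manual_reading=NULL, sensor_reading=1936 → 1936
row_key=F47: manual_reading=1803 → 1803
row_key=F49: manual_reading=NULL, sensor_reading=1315 → 1315
row_key=F53: manual_reading=94 → 94
row_key=F66: manual_reading=NULL, sensor_reading=518 → 518
row_key=F86: manual_reading=NULL, sensor_reading=NULL, estimated=NULL, → literal 578 → 578
row_key=F96: manual_reading=1167 → 1167
row_key=F98: manual_reading=NULL, sensor_reading=1525 → 1525
row_key=F99: manual_reading=NULL, sensor_reading=NULL, estimated=1900 → 1900

1193, 345, 237, 1936, 1803, 1315, 94, 518, 578, 1167, 1525, 1900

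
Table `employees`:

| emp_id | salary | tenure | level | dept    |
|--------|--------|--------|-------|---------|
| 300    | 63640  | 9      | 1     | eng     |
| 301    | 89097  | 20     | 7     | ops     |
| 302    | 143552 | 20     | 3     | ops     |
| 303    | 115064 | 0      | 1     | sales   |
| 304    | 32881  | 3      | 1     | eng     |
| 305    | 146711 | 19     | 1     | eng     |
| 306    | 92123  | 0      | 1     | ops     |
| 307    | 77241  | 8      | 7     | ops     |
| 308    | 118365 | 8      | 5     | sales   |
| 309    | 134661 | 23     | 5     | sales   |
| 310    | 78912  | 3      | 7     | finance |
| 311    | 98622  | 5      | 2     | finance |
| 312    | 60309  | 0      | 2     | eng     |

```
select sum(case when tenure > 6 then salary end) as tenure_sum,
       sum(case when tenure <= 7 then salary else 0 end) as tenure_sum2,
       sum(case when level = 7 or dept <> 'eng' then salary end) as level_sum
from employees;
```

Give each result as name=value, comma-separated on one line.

tenure_sum=773267, tenure_sum2=477911, level_sum=947637

[tenure_sum: tenure > 6]
emp_id=300: ✓ → 63640
emp_id=301: ✓ → 89097
emp_id=302: ✓ → 143552
emp_id=303: ✗
emp_id=304: ✗
emp_id=305: ✓ → 146711
emp_id=306: ✗
emp_id=307: ✓ → 77241
emp_id=308: ✓ → 118365
emp_id=309: ✓ → 134661
emp_id=310: ✗
emp_id=311: ✗
emp_id=312: ✗
tenure_sum = 63640 + 89097 + 143552 + 146711 + 77241 + 118365 + 134661 = 773267
—
[tenure_sum2: tenure <= 7]
emp_id=300: ✗
emp_id=301: ✗
emp_id=302: ✗
emp_id=303: ✓ → 115064
emp_id=304: ✓ → 32881
emp_id=305: ✗
emp_id=306: ✓ → 92123
emp_id=307: ✗
emp_id=308: ✗
emp_id=309: ✗
emp_id=310: ✓ → 78912
emp_id=311: ✓ → 98622
emp_id=312: ✓ → 60309
tenure_sum2 = 115064 + 32881 + 92123 + 78912 + 98622 + 60309 = 477911
—
[level_sum: level = 7 or dept <> 'eng']
emp_id=300: ✗
emp_id=301: ✓ → 89097
emp_id=302: ✓ → 143552
emp_id=303: ✓ → 115064
emp_id=304: ✗
emp_id=305: ✗
emp_id=306: ✓ → 92123
emp_id=307: ✓ → 77241
emp_id=308: ✓ → 118365
emp_id=309: ✓ → 134661
emp_id=310: ✓ → 78912
emp_id=311: ✓ → 98622
emp_id=312: ✗
level_sum = 89097 + 143552 + 115064 + 92123 + 77241 + 118365 + 134661 + 78912 + 98622 = 947637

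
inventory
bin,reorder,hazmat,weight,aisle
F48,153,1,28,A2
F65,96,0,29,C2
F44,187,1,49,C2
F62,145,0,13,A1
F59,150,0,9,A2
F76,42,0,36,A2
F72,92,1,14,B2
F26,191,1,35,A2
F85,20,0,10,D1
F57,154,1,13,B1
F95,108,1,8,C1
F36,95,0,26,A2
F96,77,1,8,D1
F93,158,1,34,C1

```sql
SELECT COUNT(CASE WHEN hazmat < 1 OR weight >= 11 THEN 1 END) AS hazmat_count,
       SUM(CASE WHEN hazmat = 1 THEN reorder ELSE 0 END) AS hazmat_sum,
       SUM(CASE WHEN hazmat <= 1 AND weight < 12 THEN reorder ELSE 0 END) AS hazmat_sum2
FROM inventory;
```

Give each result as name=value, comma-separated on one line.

[hazmat_count: hazmat < 1 OR weight >= 11]
bin=F48: ✓ → 1
bin=F65: ✓ → 1
bin=F44: ✓ → 1
bin=F62: ✓ → 1
bin=F59: ✓ → 1
bin=F76: ✓ → 1
bin=F72: ✓ → 1
bin=F26: ✓ → 1
bin=F85: ✓ → 1
bin=F57: ✓ → 1
bin=F95: ✗
bin=F36: ✓ → 1
bin=F96: ✗
bin=F93: ✓ → 1
hazmat_count = COUNT(1, 1, 1, 1, 1, 1, 1, 1, 1, 1, 1, 1) = 12
—
[hazmat_sum: hazmat = 1]
bin=F48: ✓ → 153
bin=F65: ✗
bin=F44: ✓ → 187
bin=F62: ✗
bin=F59: ✗
bin=F76: ✗
bin=F72: ✓ → 92
bin=F26: ✓ → 191
bin=F85: ✗
bin=F57: ✓ → 154
bin=F95: ✓ → 108
bin=F36: ✗
bin=F96: ✓ → 77
bin=F93: ✓ → 158
hazmat_sum = 153 + 187 + 92 + 191 + 154 + 108 + 77 + 158 = 1120
—
[hazmat_sum2: hazmat <= 1 AND weight < 12]
bin=F48: ✗
bin=F65: ✗
bin=F44: ✗
bin=F62: ✗
bin=F59: ✓ → 150
bin=F76: ✗
bin=F72: ✗
bin=F26: ✗
bin=F85: ✓ → 20
bin=F57: ✗
bin=F95: ✓ → 108
bin=F36: ✗
bin=F96: ✓ → 77
bin=F93: ✗
hazmat_sum2 = 150 + 20 + 108 + 77 = 355

hazmat_count=12, hazmat_sum=1120, hazmat_sum2=355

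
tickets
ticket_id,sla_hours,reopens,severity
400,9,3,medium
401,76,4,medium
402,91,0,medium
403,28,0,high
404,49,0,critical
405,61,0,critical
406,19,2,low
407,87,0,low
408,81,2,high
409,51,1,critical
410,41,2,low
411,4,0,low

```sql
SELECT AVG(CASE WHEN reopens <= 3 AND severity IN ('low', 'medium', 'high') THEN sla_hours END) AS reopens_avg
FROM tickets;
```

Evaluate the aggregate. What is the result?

ticket_id=400: ✓ → 9
ticket_id=401: ✗
ticket_id=402: ✓ → 91
ticket_id=403: ✓ → 28
ticket_id=404: ✗
ticket_id=405: ✗
ticket_id=406: ✓ → 19
ticket_id=407: ✓ → 87
ticket_id=408: ✓ → 81
ticket_id=409: ✗
ticket_id=410: ✓ → 41
ticket_id=411: ✓ → 4
reopens_avg = (9 + 91 + 28 + 19 + 87 + 81 + 41 + 4) / 8 = 45

45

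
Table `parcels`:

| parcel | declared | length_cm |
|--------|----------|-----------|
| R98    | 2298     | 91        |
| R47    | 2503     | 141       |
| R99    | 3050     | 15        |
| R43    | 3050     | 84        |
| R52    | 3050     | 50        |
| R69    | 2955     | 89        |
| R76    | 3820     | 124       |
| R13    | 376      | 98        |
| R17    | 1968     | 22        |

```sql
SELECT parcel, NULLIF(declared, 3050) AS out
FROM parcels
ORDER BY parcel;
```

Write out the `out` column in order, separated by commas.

376, 1968, NULL, 2503, NULL, 2955, 3820, 2298, NULL

parcel=R13: declared=376 vs 3050: differ → 376
parcel=R17: declared=1968 vs 3050: differ → 1968
parcel=R43: declared=3050 vs 3050: equal → NULL
parcel=R47: declared=2503 vs 3050: differ → 2503
parcel=R52: declared=3050 vs 3050: equal → NULL
parcel=R69: declared=2955 vs 3050: differ → 2955
parcel=R76: declared=3820 vs 3050: differ → 3820
parcel=R98: declared=2298 vs 3050: differ → 2298
parcel=R99: declared=3050 vs 3050: equal → NULL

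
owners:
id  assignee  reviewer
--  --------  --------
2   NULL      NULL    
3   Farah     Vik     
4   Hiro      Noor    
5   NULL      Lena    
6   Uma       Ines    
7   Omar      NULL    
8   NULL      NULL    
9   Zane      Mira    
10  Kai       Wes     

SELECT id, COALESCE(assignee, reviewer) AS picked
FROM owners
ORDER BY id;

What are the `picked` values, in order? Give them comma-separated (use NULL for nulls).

NULL, Farah, Hiro, Lena, Uma, Omar, NULL, Zane, Kai

id=2: assignee=NULL, reviewer=NULL (all NULL) → NULL
id=3: assignee=Farah → Farah
id=4: assignee=Hiro → Hiro
id=5: assignee=NULL, reviewer=Lena → Lena
id=6: assignee=Uma → Uma
id=7: assignee=Omar → Omar
id=8: assignee=NULL, reviewer=NULL (all NULL) → NULL
id=9: assignee=Zane → Zane
id=10: assignee=Kai → Kai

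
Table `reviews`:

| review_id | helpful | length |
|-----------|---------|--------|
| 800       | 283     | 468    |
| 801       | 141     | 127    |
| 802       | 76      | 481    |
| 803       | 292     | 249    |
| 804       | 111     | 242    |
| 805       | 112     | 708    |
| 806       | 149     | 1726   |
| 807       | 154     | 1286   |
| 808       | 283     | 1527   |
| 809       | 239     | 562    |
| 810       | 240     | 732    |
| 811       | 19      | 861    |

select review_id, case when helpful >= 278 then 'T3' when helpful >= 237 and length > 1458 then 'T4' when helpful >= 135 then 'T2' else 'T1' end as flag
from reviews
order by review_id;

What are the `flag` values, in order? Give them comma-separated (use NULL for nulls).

review_id=800: helpful >= 278 → T3
review_id=801: helpful >= 135 → T2
review_id=802: ELSE → T1
review_id=803: helpful >= 278 → T3
review_id=804: ELSE → T1
review_id=805: ELSE → T1
review_id=806: helpful >= 135 → T2
review_id=807: helpful >= 135 → T2
review_id=808: helpful >= 278 → T3
review_id=809: helpful >= 135 → T2
review_id=810: helpful >= 135 → T2
review_id=811: ELSE → T1

T3, T2, T1, T3, T1, T1, T2, T2, T3, T2, T2, T1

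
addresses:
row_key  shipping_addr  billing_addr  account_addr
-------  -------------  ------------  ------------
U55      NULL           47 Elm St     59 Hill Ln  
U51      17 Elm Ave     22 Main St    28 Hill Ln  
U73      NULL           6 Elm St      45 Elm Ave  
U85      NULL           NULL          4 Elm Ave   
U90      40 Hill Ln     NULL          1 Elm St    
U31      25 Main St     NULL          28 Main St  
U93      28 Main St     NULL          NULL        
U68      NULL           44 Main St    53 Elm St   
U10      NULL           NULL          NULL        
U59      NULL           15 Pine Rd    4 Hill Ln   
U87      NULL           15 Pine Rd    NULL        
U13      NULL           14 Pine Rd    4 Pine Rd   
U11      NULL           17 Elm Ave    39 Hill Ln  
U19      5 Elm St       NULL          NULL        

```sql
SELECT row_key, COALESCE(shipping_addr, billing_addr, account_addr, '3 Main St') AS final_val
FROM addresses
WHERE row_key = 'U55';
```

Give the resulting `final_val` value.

row_key = U55: shipping_addr=NULL, billing_addr=47 Elm St, account_addr=59 Hill Ln.
shipping_addr=NULL, billing_addr=47 Elm St → 47 Elm St

47 Elm St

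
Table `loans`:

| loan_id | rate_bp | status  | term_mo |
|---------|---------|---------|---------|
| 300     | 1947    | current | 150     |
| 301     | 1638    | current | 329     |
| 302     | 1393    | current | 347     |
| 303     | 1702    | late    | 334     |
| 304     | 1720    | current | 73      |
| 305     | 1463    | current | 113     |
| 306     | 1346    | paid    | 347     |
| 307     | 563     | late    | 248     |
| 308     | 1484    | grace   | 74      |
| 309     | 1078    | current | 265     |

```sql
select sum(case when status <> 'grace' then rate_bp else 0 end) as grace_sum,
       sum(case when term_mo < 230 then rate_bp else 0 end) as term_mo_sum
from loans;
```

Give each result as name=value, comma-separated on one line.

grace_sum=12850, term_mo_sum=6614

[grace_sum: status <> 'grace']
loan_id=300: ✓ → 1947
loan_id=301: ✓ → 1638
loan_id=302: ✓ → 1393
loan_id=303: ✓ → 1702
loan_id=304: ✓ → 1720
loan_id=305: ✓ → 1463
loan_id=306: ✓ → 1346
loan_id=307: ✓ → 563
loan_id=308: ✗
loan_id=309: ✓ → 1078
grace_sum = 1947 + 1638 + 1393 + 1702 + 1720 + 1463 + 1346 + 563 + 1078 = 12850
—
[term_mo_sum: term_mo < 230]
loan_id=300: ✓ → 1947
loan_id=301: ✗
loan_id=302: ✗
loan_id=303: ✗
loan_id=304: ✓ → 1720
loan_id=305: ✓ → 1463
loan_id=306: ✗
loan_id=307: ✗
loan_id=308: ✓ → 1484
loan_id=309: ✗
term_mo_sum = 1947 + 1720 + 1463 + 1484 = 6614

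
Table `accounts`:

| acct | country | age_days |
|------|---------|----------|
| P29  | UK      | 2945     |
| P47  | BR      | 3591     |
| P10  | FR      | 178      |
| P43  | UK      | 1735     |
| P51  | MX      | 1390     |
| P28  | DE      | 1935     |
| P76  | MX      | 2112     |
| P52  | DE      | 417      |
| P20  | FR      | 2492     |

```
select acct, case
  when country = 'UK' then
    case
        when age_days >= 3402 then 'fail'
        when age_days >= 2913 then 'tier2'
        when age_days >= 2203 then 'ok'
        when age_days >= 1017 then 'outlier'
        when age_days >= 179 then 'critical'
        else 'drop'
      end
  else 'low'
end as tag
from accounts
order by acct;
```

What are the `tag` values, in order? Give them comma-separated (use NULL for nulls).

acct=P10: country='FR' → outer ELSE → low
acct=P20: country='FR' → outer ELSE → low
acct=P28: country='DE' → outer ELSE → low
acct=P29: country='UK' → inner[age_days >= 2913] → tier2
acct=P43: country='UK' → inner[age_days >= 1017] → outlier
acct=P47: country='BR' → outer ELSE → low
acct=P51: country='MX' → outer ELSE → low
acct=P52: country='DE' → outer ELSE → low
acct=P76: country='MX' → outer ELSE → low

low, low, low, tier2, outlier, low, low, low, low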